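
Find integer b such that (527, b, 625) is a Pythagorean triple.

b² = c² - a² = 625² - 527² = 390625 - 277729 = 112896
b = sqrt(112896) = 336

336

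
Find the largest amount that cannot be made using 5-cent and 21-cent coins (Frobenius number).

For two coprime denominations a and b, the Frobenius number (largest value not representable as a non-negative combination) is ab - a - b.
Here gcd(5, 21) = 1, so they are coprime.
F(5, 21) = 5·21 - 5 - 21 = 105 - 26 = 79

79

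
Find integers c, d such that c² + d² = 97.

We need to find integers c, d > 0 such that c² + d² = 97.
Trying c = 4: d² = 97 - 4² = 97 - 16 = 81
d = 9
Check: 4² + 9² = 16 + 81 = 97 ✓

97 = 4² + 9²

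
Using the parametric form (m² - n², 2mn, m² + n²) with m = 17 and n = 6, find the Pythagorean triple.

a = m² - n² = 17² - 6² = 289 - 36 = 253
b = 2mn = 2·17·6 = 204
c = m² + n² = 289 + 36 = 325
Verify: 253² + 204² = 64009 + 41616 = 105625 = 325² ✓

(253, 204, 325)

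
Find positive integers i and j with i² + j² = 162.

We need to find integers i, j > 0 such that i² + j² = 162.
Trying i = 9: j² = 162 - 9² = 162 - 81 = 81
j = 9
Check: 9² + 9² = 81 + 81 = 162 ✓

162 = 9² + 9²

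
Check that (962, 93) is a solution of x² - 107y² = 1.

Compute x² = 962² = 925444
Compute 107y² = 107·93² = 107·8649 = 925443
x² - 107y² = 925444 - 925443 = 1
Since this equals 1, (962, 93) is a solution.

Yes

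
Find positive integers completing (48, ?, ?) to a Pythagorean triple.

We need the other leg and hypotenuse such that 48² + x² = c².
Take x = 90, c = 102: 48² + 90² = 2304 + 8100 = 10404 = 102² ✓
Triple: (90, 48, 102)

(90, 48, 102)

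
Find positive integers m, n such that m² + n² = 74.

Search for m with 74 - m² a perfect square.
m = 5: 74 - 5² = 74 - 25 = 49 = 7² ✓
So m = 5, n = 7.

m = 5, n = 7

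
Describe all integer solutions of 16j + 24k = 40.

Step 1: Compute gcd(16, 24) = 8.
Since 8 divides 40, solutions exist.

Step 2: Find a particular solution using extended Euclidean algorithm.
We get j₀ = -5, k₀ = 5.
Check: 16*-5 + 24*5 = 40 = 40 ✓

Step 3: Write the general solution.
j = -5 + (24/8)t = -5 + 3t
k = 5 - (16/8)t = 5 - 2t
for any integer t.

j = -5 + 3t, k = 5 - 2t for integer t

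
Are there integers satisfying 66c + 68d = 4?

Step 1: Compute gcd(66, 68).
gcd(66, 68) = 2

Step 2: Check divisibility.
Does 2 divide 4? 4 = 2 x 2, so yes.

By the theorem on linear Diophantine equations, 66c + 68d = 4 has integer solutions if and only if gcd(66, 68) divides 4. Since 2 | 4, solutions exist.

Yes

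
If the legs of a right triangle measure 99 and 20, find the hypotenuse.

c² = a² + b² = 99² + 20² = 9801 + 400 = 10201
c = 101

101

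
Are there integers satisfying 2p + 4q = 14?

Step 1: Compute gcd(2, 4).
gcd(2, 4) = 2

Step 2: Check divisibility.
Does 2 divide 14? 14 = 2 x 7, so yes.

By the theorem on linear Diophantine equations, 2p + 4q = 14 has integer solutions if and only if gcd(2, 4) divides 14. Since 2 | 14, solutions exist.

Yes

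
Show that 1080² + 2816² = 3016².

Compute a² + b² = 1080² + 2816² = 1166400 + 7929856 = 9096256
Compute c² = 3016² = 9096256
Since 9096256 = 9096256, confirmed.

Yes, it is a Pythagorean triple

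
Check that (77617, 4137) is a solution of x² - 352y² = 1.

Compute x² = 77617² = 6024398689
Compute 352y² = 352·4137² = 352·17114769 = 6024398688
x² - 352y² = 6024398689 - 6024398688 = 1
Since this equals 1, (77617, 4137) is a solution.

Yes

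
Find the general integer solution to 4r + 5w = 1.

Step 1: Compute gcd(4, 5) = 1.
Since 1 divides 1, solutions exist.

Step 2: Find a particular solution using extended Euclidean algorithm.
We get r₀ = -1, w₀ = 1.
Check: 4*-1 + 5*1 = 1 = 1 ✓

Step 3: Write the general solution.
r = -1 + (5/1)t = -1 + 5t
w = 1 - (4/1)t = 1 - 4t
for any integer t.

r = -1 + 5t, w = 1 - 4t for integer t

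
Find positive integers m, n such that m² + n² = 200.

Search for m with 200 - m² a perfect square.
m = 2: 200 - 2² = 200 - 4 = 196 = 14² ✓
So m = 2, n = 14.

m = 2, n = 14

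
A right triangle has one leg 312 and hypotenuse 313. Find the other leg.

a² = c² - b² = 97969 - 97344 = 625
a = 25

25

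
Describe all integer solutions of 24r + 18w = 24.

Step 1: Compute gcd(24, 18) = 6.
Since 6 divides 24, solutions exist.

Step 2: Find a particular solution using extended Euclidean algorithm.
We get r₀ = 4, w₀ = -4.
Check: 24*4 + 18*-4 = 24 = 24 ✓

Step 3: Write the general solution.
r = 4 + (18/6)t = 4 + 3t
w = -4 - (24/6)t = -4 - 4t
for any integer t.

r = 4 + 3t, w = -4 - 4t for integer t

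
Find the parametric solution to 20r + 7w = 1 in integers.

Step 1: Compute gcd(20, 7) = 1.
Since 1 divides 1, solutions exist.

Step 2: Find a particular solution using extended Euclidean algorithm.
We get r₀ = -1, w₀ = 3.
Check: 20*-1 + 7*3 = 1 = 1 ✓

Step 3: Write the general solution.
r = -1 + (7/1)t = -1 + 7t
w = 3 - (20/1)t = 3 - 20t
for any integer t.

r = -1 + 7t, w = 3 - 20t for integer t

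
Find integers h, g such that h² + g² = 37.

We need to find integers h, g > 0 such that h² + g² = 37.
Trying h = 1: g² = 37 - 1² = 37 - 1 = 36
g = 6
Check: 1² + 6² = 1 + 36 = 37 ✓

37 = 1² + 6²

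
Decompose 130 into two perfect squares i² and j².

We need to find integers i, j > 0 such that i² + j² = 130.
Trying i = 3: j² = 130 - 3² = 130 - 9 = 121
j = 11
Check: 3² + 11² = 9 + 121 = 130 ✓

130 = 3² + 11²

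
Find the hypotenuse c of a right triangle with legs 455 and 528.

c² = a² + b² = 455² + 528² = 207025 + 278784 = 485809
c = sqrt(485809) = 697

697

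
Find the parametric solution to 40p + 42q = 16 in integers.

Step 1: Compute gcd(40, 42) = 2.
Since 2 divides 16, solutions exist.

Step 2: Find a particular solution using extended Euclidean algorithm.
We get p₀ = -8, q₀ = 8.
Check: 40*-8 + 42*8 = 16 = 16 ✓

Step 3: Write the general solution.
p = -8 + (42/2)t = -8 + 21t
q = 8 - (40/2)t = 8 - 20t
for any integer t.

p = -8 + 21t, q = 8 - 20t for integer t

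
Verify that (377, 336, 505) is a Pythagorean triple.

Compute a² + b² = 377² + 336² = 142129 + 112896 = 255025
Compute c² = 505² = 255025
Since 255025 = 255025, confirmed.

Yes, it is a Pythagorean triple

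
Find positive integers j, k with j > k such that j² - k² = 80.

Factor: j² - k² = (j+k)(j-k) = 80.
We need two factors of 80 with the same parity.
Use j+k = 40 and j-k = 2 (product 40·2 = 80).
Adding: 2j = 42, so j = 21.
Subtracting: 2k = 38, so k = 19.
Check: 21² - 19² = 441 - 361 = 80 ✓

j = 21, k = 19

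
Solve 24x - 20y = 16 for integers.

Step 1: Check solvability.
gcd(24, 20) = 4
Since 4 divides 16, solutions exist.

Step 2: Apply extended Euclidean algorithm to find gcd.
We find integers such that 24*x0 + 20*y0 = 4

Step 3: Scale the particular solution.
Multiply by 16/4 = 4:
x = 4, y = 4

Step 4: Verify.
24*(4) - 20*(4) = 16 = 16 ✓

x = 4, y = 4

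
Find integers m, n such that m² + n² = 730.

We need to find integers m, n > 0 such that m² + n² = 730.
Trying m = 1: n² = 730 - 1² = 730 - 1 = 729
n = 27
Check: 1² + 27² = 1 + 729 = 730 ✓

730 = 1² + 27²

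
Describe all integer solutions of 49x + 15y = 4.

Step 1: Compute gcd(49, 15) = 1.
Since 1 divides 4, solutions exist.

Step 2: Find a particular solution using extended Euclidean algorithm.
We get x₀ = 16, y₀ = -52.
Check: 49*16 + 15*-52 = 4 = 4 ✓

Step 3: Write the general solution.
x = 16 + (15/1)t = 16 + 15t
y = -52 - (49/1)t = -52 - 49t
for any integer t.

x = 16 + 15t, y = -52 - 49t for integer t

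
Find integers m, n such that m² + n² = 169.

We need to find integers m, n > 0 such that m² + n² = 169.
Trying m = 5: n² = 169 - 5² = 169 - 25 = 144
n = 12
Check: 5² + 12² = 25 + 144 = 169 ✓

169 = 5² + 12²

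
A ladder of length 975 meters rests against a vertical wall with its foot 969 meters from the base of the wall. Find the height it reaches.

The ladder, wall, and ground form a right triangle with hypotenuse 975 and one leg 969.
By the Pythagorean theorem: h² = 975² - 969² = 950625 - 938961 = 11664
h = √11664 = 108 meters

108 meters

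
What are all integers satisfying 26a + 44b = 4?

Step 1: Compute gcd(26, 44) = 2.
Since 2 divides 4, solutions exist.

Step 2: Find a particular solution using extended Euclidean algorithm.
We get a₀ = -10, b₀ = 6.
Check: 26*-10 + 44*6 = 4 = 4 ✓

Step 3: Write the general solution.
a = -10 + (44/2)t = -10 + 22t
b = 6 - (26/2)t = 6 - 13t
for any integer t.

a = -10 + 22t, b = 6 - 13t for integer t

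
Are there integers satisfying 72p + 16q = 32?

Step 1: Compute gcd(72, 16).
gcd(72, 16) = 8

Step 2: Check divisibility.
Does 8 divide 32? 32 = 8 x 4, so yes.

By the theorem on linear Diophantine equations, 72p + 16q = 32 has integer solutions if and only if gcd(72, 16) divides 32. Since 8 | 32, solutions exist.

Yes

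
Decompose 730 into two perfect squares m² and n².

We need to find integers m, n > 0 such that m² + n² = 730.
Trying m = 1: n² = 730 - 1² = 730 - 1 = 729
n = 27
Check: 1² + 27² = 1 + 729 = 730 ✓

730 = 1² + 27²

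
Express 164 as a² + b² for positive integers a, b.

We need to find integers a, b > 0 such that a² + b² = 164.
Trying a = 8: b² = 164 - 8² = 164 - 64 = 100
b = 10
Check: 8² + 10² = 64 + 100 = 164 ✓

164 = 8² + 10²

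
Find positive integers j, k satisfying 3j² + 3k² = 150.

Try small values of j and check whether (150 - 3j²)/3 is a perfect square.
j = 7: 3·7² = 147, so 3k² = 150 - 147 = 3, giving k² = 1, k = 1.
Check: 3·7² + 3·1² = 147 + 3 = 150 ✓

j = 7, k = 1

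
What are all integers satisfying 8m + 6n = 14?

Step 1: Compute gcd(8, 6) = 2.
Since 2 divides 14, solutions exist.

Step 2: Find a particular solution using extended Euclidean algorithm.
We get m₀ = 7, n₀ = -7.
Check: 8*7 + 6*-7 = 14 = 14 ✓

Step 3: Write the general solution.
m = 7 + (6/2)t = 7 + 3t
n = -7 - (8/2)t = -7 - 4t
for any integer t.

m = 7 + 3t, n = -7 - 4t for integer t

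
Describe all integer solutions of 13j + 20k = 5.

Step 1: Compute gcd(13, 20) = 1.
Since 1 divides 5, solutions exist.

Step 2: Find a particular solution using extended Euclidean algorithm.
We get j₀ = -15, k₀ = 10.
Check: 13*-15 + 20*10 = 5 = 5 ✓

Step 3: Write the general solution.
j = -15 + (20/1)t = -15 + 20t
k = 10 - (13/1)t = 10 - 13t
for any integer t.

j = -15 + 20t, k = 10 - 13t for integer t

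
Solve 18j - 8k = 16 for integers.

Step 1: Check solvability.
gcd(18, 8) = 2
Since 2 divides 16, solutions exist.

Step 2: Apply extended Euclidean algorithm to find gcd.
We find integers such that 18*x0 + 8*y0 = 2

Step 3: Scale the particular solution.
Multiply by 16/2 = 8:
j = 8, k = 16

Step 4: Verify.
18*(8) - 8*(16) = 16 = 16 ✓

j = 8, k = 16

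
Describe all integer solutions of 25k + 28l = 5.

Step 1: Compute gcd(25, 28) = 1.
Since 1 divides 5, solutions exist.

Step 2: Find a particular solution using extended Euclidean algorithm.
We get k₀ = 45, l₀ = -40.
Check: 25*45 + 28*-40 = 5 = 5 ✓

Step 3: Write the general solution.
k = 45 + (28/1)t = 45 + 28t
l = -40 - (25/1)t = -40 - 25t
for any integer t.

k = 45 + 28t, l = -40 - 25t for integer t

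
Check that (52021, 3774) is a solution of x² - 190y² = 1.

Compute x² = 52021² = 2706184441
Compute 190y² = 190·3774² = 190·14243076 = 2706184440
x² - 190y² = 2706184441 - 2706184440 = 1
Since this equals 1, (52021, 3774) is a solution.

Yes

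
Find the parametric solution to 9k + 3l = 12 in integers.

Step 1: Compute gcd(9, 3) = 3.
Since 3 divides 12, solutions exist.

Step 2: Find a particular solution using extended Euclidean algorithm.
We get k₀ = 0, l₀ = 4.
Check: 9*0 + 3*4 = 12 = 12 ✓

Step 3: Write the general solution.
k = 0 + (3/3)t = 0 + 1t
l = 4 - (9/3)t = 4 - 3t
for any integer t.

k = 0 + 1t, l = 4 - 3t for integer t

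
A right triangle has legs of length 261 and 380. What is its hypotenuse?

c² = a² + b² = 261² + 380² = 68121 + 144400 = 212521
c = 461

461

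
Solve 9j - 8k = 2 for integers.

Step 1: Check solvability.
gcd(9, 8) = 1
Since 1 divides 2, solutions exist.

Step 2: Apply extended Euclidean algorithm to find gcd.
We find integers such that 9*x0 + 8*y0 = 1

Step 3: Scale the particular solution.
Multiply by 2/1 = 2:
j = 2, k = 2

Step 4: Verify.
9*(2) - 8*(2) = 2 = 2 ✓

j = 2, k = 2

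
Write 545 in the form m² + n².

We need to find integers m, n > 0 such that m² + n² = 545.
Trying m = 4: n² = 545 - 4² = 545 - 16 = 529
n = 23
Check: 4² + 23² = 16 + 529 = 545 ✓

545 = 4² + 23²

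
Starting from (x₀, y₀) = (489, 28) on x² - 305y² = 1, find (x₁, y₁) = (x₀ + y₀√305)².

Solutions to x² - Dy² = 1 are generated by powers of (x₀ + y₀√D).
The next solution satisfies x₁ + y₁√305 = (x₀ + y₀√305)², giving:
x₁ = x₀² + 305y₀² = 489² + 305·28² = 239121 + 239120 = 478241
y₁ = 2x₀y₀ = 2·489·28 = 27384

Verify: 478241² - 305·27384² = 228714454081 - 228714454080 = 1 ✓

x = 478241, y = 27384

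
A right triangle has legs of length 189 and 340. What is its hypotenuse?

c² = a² + b² = 189² + 340² = 35721 + 115600 = 151321
c = 389

389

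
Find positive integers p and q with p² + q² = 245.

We need to find integers p, q > 0 such that p² + q² = 245.
Trying p = 7: q² = 245 - 7² = 245 - 49 = 196
q = 14
Check: 7² + 14² = 49 + 196 = 245 ✓

245 = 7² + 14²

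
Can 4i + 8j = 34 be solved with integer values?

Step 1: Compute gcd(4, 8).
gcd(4, 8) = 4

Step 2: Check divisibility.
Does 4 divide 34? 34 = 4 x 8 + 2, so no.

By the theorem on linear Diophantine equations, 4i + 8j = 34 has integer solutions if and only if gcd(4, 8) divides 34. Since 4 does not divide 34, no solutions exist.

No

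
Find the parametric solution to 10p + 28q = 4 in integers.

Step 1: Compute gcd(10, 28) = 2.
Since 2 divides 4, solutions exist.

Step 2: Find a particular solution using extended Euclidean algorithm.
We get p₀ = 6, q₀ = -2.
Check: 10*6 + 28*-2 = 4 = 4 ✓

Step 3: Write the general solution.
p = 6 + (28/2)t = 6 + 14t
q = -2 - (10/2)t = -2 - 5t
for any integer t.

p = 6 + 14t, q = -2 - 5t for integer t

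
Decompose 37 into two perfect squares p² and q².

We need to find integers p, q > 0 such that p² + q² = 37.
Trying p = 1: q² = 37 - 1² = 37 - 1 = 36
q = 6
Check: 1² + 6² = 1 + 36 = 37 ✓

37 = 1² + 6²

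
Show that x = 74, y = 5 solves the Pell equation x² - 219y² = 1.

Compute x² = 74² = 5476
Compute 219y² = 219·5² = 219·25 = 5475
x² - 219y² = 5476 - 5475 = 1
Since this equals 1, (74, 5) is a solution.

Yes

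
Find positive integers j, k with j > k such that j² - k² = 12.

Factor: j² - k² = (j+k)(j-k) = 12.
We need two factors of 12 with the same parity.
Use j+k = 6 and j-k = 2 (product 6·2 = 12).
Adding: 2j = 8, so j = 4.
Subtracting: 2k = 4, so k = 2.
Check: 4² - 2² = 16 - 4 = 12 ✓

j = 4, k = 2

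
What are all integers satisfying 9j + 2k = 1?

Step 1: Compute gcd(9, 2) = 1.
Since 1 divides 1, solutions exist.

Step 2: Find a particular solution using extended Euclidean algorithm.
We get j₀ = 1, k₀ = -4.
Check: 9*1 + 2*-4 = 1 = 1 ✓

Step 3: Write the general solution.
j = 1 + (2/1)t = 1 + 2t
k = -4 - (9/1)t = -4 - 9t
for any integer t.

j = 1 + 2t, k = -4 - 9t for integer t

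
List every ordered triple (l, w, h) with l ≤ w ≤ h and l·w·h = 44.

Iterate l from 1 to ⌊44^(1/3)⌋. For each l dividing 44, iterate w ≥ l with w dividing 44/l, and set h = 44/(l·w).
Triples found (4): (1×1×44), (1×2×22), (1×4×11), (2×2×11)

(1×1×44), (1×2×22), (1×4×11), (2×2×11)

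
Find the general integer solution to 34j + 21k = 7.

Step 1: Compute gcd(34, 21) = 1.
Since 1 divides 7, solutions exist.

Step 2: Find a particular solution using extended Euclidean algorithm.
We get j₀ = -56, k₀ = 91.
Check: 34*-56 + 21*91 = 7 = 7 ✓

Step 3: Write the general solution.
j = -56 + (21/1)t = -56 + 21t
k = 91 - (34/1)t = 91 - 34t
for any integer t.

j = -56 + 21t, k = 91 - 34t for integer t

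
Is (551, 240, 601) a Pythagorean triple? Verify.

Compute a² + b² = 551² + 240² = 303601 + 57600 = 361201
Compute c² = 601² = 361201
Since 361201 = 361201, confirmed.

Yes, it is a Pythagorean triple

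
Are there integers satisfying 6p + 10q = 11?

Step 1: Compute gcd(6, 10).
gcd(6, 10) = 2

Step 2: Check divisibility.
Does 2 divide 11? 11 = 2 x 5 + 1, so no.

By the theorem on linear Diophantine equations, 6p + 10q = 11 has integer solutions if and only if gcd(6, 10) divides 11. Since 2 does not divide 11, no solutions exist.

No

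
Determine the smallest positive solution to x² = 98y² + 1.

We seek the smallest positive integers (x, y) with x² - 98y² = 1, i.e., x² = 98y² + 1.
Try successive y values:
y = 1: x² = 98·1² + 1 = 99, not a perfect square
y = 2: x² = 98·2² + 1 = 393, not a perfect square
y = 3: x² = 98·3² + 1 = 883, not a perfect square
... continuing the search (or via continued fractions) ...
y = 10: x² = 98·10² + 1 = 9801, x = 99 ✓

Verify: 99² - 98·10² = 9801 - 9800 = 1 ✓

x = 99, y = 10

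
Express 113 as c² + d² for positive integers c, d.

We need to find integers c, d > 0 such that c² + d² = 113.
Trying c = 7: d² = 113 - 7² = 113 - 49 = 64
d = 8
Check: 7² + 8² = 49 + 64 = 113 ✓

113 = 7² + 8²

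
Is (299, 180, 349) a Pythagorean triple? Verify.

Compute a² + b² = 299² + 180² = 89401 + 32400 = 121801
Compute c² = 349² = 121801
Since 121801 = 121801, confirmed.

Yes, it is a Pythagorean triple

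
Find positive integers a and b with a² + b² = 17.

We need to find integers a, b > 0 such that a² + b² = 17.
Trying a = 1: b² = 17 - 1² = 17 - 1 = 16
b = 4
Check: 1² + 4² = 1 + 16 = 17 ✓

17 = 1² + 4²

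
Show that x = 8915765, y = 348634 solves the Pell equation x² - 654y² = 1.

Compute x² = 8915765² = 79490865535225
Compute 654y² = 654·348634² = 654·121545665956 = 79490865535224
x² - 654y² = 79490865535225 - 79490865535224 = 1
Since this equals 1, (8915765, 348634) is a solution.

Yes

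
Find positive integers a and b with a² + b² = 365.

We need to find integers a, b > 0 such that a² + b² = 365.
Trying a = 2: b² = 365 - 2² = 365 - 4 = 361
b = 19
Check: 2² + 19² = 4 + 361 = 365 ✓

365 = 2² + 19²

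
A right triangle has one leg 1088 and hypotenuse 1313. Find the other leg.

a² = c² - b² = 1723969 - 1183744 = 540225
a = 735

735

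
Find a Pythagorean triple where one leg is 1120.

We need the other leg and hypotenuse such that 1120² + x² = c².
Take x = 1617, c = 1967: 1120² + 1617² = 1254400 + 2614689 = 3869089 = 1967² ✓
Triple: (1617, 1120, 1967)

(1617, 1120, 1967)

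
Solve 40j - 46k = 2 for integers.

Step 1: Check solvability.
gcd(40, 46) = 2
Since 2 divides 2, solutions exist.

Step 2: Apply extended Euclidean algorithm to find gcd.
We find integers such that 40*x0 + 46*y0 = 2

Step 3: Scale the particular solution.
Multiply by 2/2 = 1:
j = -8, k = -7

Step 4: Verify.
40*(-8) - 46*(-7) = 2 = 2 ✓

j = -8, k = -7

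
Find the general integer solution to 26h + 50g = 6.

Step 1: Compute gcd(26, 50) = 2.
Since 2 divides 6, solutions exist.

Step 2: Find a particular solution using extended Euclidean algorithm.
We get h₀ = 6, g₀ = -3.
Check: 26*6 + 50*-3 = 6 = 6 ✓

Step 3: Write the general solution.
h = 6 + (50/2)t = 6 + 25t
g = -3 - (26/2)t = -3 - 13t
for any integer t.

h = 6 + 25t, g = -3 - 13t for integer t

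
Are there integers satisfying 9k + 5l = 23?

Step 1: Compute gcd(9, 5).
gcd(9, 5) = 1

Step 2: Check divisibility.
Does 1 divide 23? 23 = 1 x 23, so yes.

By the theorem on linear Diophantine equations, 9k + 5l = 23 has integer solutions if and only if gcd(9, 5) divides 23. Since 1 | 23, solutions exist.

Yes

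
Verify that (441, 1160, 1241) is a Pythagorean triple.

Compute a² + b² = 441² + 1160² = 194481 + 1345600 = 1540081
Compute c² = 1241² = 1540081
Since 1540081 = 1540081, confirmed.

Yes, it is a Pythagorean triple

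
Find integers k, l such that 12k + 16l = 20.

Step 1: Check solvability.
gcd(12, 16) = 4
Since 4 divides 20, solutions exist.

Step 2: Apply extended Euclidean algorithm to find gcd.
We find integers such that 12*x0 + 16*y0 = 4

Step 3: Scale the particular solution.
Multiply by 20/4 = 5:
k = -5, l = 5

Step 4: Verify.
12*(-5) + 16*(5) = 20 = 20 ✓

k = -5, l = 5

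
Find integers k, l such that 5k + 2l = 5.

Step 1: Check solvability.
gcd(5, 2) = 1
Since 1 divides 5, solutions exist.

Step 2: Apply extended Euclidean algorithm to find gcd.
We find integers such that 5*x0 + 2*y0 = 1

Step 3: Scale the particular solution.
Multiply by 5/1 = 5:
k = 5, l = -10

Step 4: Verify.
5*(5) + 2*(-10) = 5 = 5 ✓

k = 5, l = -10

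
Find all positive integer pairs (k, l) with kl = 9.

The positive divisors of 9 are: 1, 3, 9.
Each divisor d gives the pair (d, 9/d):
(1, 9), (3, 3), (9, 1)

(1, 9), (3, 3), (9, 1)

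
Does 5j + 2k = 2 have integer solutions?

Step 1: Compute gcd(5, 2).
gcd(5, 2) = 1

Step 2: Check divisibility.
Does 1 divide 2? 2 = 1 x 2, so yes.

By the theorem on linear Diophantine equations, 5j + 2k = 2 has integer solutions if and only if gcd(5, 2) divides 2. Since 1 | 2, solutions exist.

Yes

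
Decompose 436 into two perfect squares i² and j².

We need to find integers i, j > 0 such that i² + j² = 436.
Trying i = 6: j² = 436 - 6² = 436 - 36 = 400
j = 20
Check: 6² + 20² = 36 + 400 = 436 ✓

436 = 6² + 20²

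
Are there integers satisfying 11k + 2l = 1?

Step 1: Compute gcd(11, 2).
gcd(11, 2) = 1

Step 2: Check divisibility.
Does 1 divide 1? 1 = 1 x 1, so yes.

By the theorem on linear Diophantine equations, 11k + 2l = 1 has integer solutions if and only if gcd(11, 2) divides 1. Since 1 | 1, solutions exist.

Yes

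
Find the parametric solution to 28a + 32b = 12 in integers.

Step 1: Compute gcd(28, 32) = 4.
Since 4 divides 12, solutions exist.

Step 2: Find a particular solution using extended Euclidean algorithm.
We get a₀ = -3, b₀ = 3.
Check: 28*-3 + 32*3 = 12 = 12 ✓

Step 3: Write the general solution.
a = -3 + (32/4)t = -3 + 8t
b = 3 - (28/4)t = 3 - 7t
for any integer t.

a = -3 + 8t, b = 3 - 7t for integer t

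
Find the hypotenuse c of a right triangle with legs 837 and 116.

c² = a² + b² = 837² + 116² = 700569 + 13456 = 714025
c = sqrt(714025) = 845

845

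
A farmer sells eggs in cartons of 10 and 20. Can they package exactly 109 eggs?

We need non-negative a, b with 10a + 20b = 109.
gcd(10, 20) = 10, and 10 does not divide 109.
No integer solutions exist.

No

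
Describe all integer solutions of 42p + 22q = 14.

Step 1: Compute gcd(42, 22) = 2.
Since 2 divides 14, solutions exist.

Step 2: Find a particular solution using extended Euclidean algorithm.
We get p₀ = -7, q₀ = 14.
Check: 42*-7 + 22*14 = 14 = 14 ✓

Step 3: Write the general solution.
p = -7 + (22/2)t = -7 + 11t
q = 14 - (42/2)t = 14 - 21t
for any integer t.

p = -7 + 11t, q = 14 - 21t for integer t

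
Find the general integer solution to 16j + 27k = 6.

Step 1: Compute gcd(16, 27) = 1.
Since 1 divides 6, solutions exist.

Step 2: Find a particular solution using extended Euclidean algorithm.
We get j₀ = -30, k₀ = 18.
Check: 16*-30 + 27*18 = 6 = 6 ✓

Step 3: Write the general solution.
j = -30 + (27/1)t = -30 + 27t
k = 18 - (16/1)t = 18 - 16t
for any integer t.

j = -30 + 27t, k = 18 - 16t for integer t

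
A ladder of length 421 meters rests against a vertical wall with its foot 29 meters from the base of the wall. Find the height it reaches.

The ladder, wall, and ground form a right triangle with hypotenuse 421 and one leg 29.
By the Pythagorean theorem: h² = 421² - 29² = 177241 - 841 = 176400
h = √176400 = 420 meters

420 meters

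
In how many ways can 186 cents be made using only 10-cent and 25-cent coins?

We need non-negative integers (x, y) with 10x + 25y = 186.
For each x from 0 to 18, check if (186 - 10x) is a non-negative multiple of 25.
Solutions (x, y): none
Count: 0

0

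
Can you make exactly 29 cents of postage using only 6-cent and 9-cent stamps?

We need non-negative x, y with 6x + 9y = 29.
gcd(6, 9) = 3, and 3 does not divide 29.
No integer solutions exist, so certainly no non-negative ones.

No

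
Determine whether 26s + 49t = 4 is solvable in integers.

Step 1: Compute gcd(26, 49).
gcd(26, 49) = 1

Step 2: Check divisibility.
Does 1 divide 4? 4 = 1 x 4, so yes.

By the theorem on linear Diophantine equations, 26s + 49t = 4 has integer solutions if and only if gcd(26, 49) divides 4. Since 1 | 4, solutions exist.

Yes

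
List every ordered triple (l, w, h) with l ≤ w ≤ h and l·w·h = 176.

Iterate l from 1 to ⌊176^(1/3)⌋. For each l dividing 176, iterate w ≥ l with w dividing 176/l, and set h = 176/(l·w).
Triples found (9): (1×1×176), (1×2×88), (1×4×44), (1×8×22), (1×11×16), (2×2×44), (2×4×22), (2×8×11), (4×4×11)

(1×1×176), (1×2×88), (1×4×44), (1×8×22), (1×11×16), (2×2×44), (2×4×22), (2×8×11), (4×4×11)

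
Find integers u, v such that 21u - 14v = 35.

Step 1: Check solvability.
gcd(21, 14) = 7
Since 7 divides 35, solutions exist.

Step 2: Apply extended Euclidean algorithm to find gcd.
We find integers such that 21*x0 + 14*y0 = 7

Step 3: Scale the particular solution.
Multiply by 35/7 = 5:
u = 5, v = 5

Step 4: Verify.
21*(5) - 14*(5) = 35 = 35 ✓

u = 5, v = 5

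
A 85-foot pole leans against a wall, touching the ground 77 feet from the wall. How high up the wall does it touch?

The ladder, wall, and ground form a right triangle with hypotenuse 85 and one leg 77.
By the Pythagorean theorem: h² = 85² - 77² = 7225 - 5929 = 1296
h = √1296 = 36 feet

36 feet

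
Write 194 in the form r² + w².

We need to find integers r, w > 0 such that r² + w² = 194.
Trying r = 5: w² = 194 - 5² = 194 - 25 = 169
w = 13
Check: 5² + 13² = 25 + 169 = 194 ✓

194 = 5² + 13²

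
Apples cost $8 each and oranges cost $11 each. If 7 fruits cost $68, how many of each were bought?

Let a = apples, o = oranges.
a + o = 7
8a + 11o = 68
Substitute o = 7 - a:
8a + 11(7 - a) = 68
(8 - 11)a = 68 - 77
-3a = -9
a = 3, o = 7 - 3 = 4

Apples: 3, Oranges: 4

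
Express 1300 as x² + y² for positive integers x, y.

We need to find integers x, y > 0 such that x² + y² = 1300.
Trying x = 2: y² = 1300 - 2² = 1300 - 4 = 1296
y = 36
Check: 2² + 36² = 4 + 1296 = 1300 ✓

1300 = 2² + 36²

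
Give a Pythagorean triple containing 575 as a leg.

We need the other leg and hypotenuse such that 575² + x² = c².
Take x = 1260, c = 1385: 575² + 1260² = 330625 + 1587600 = 1918225 = 1385² ✓
Triple: (575, 1260, 1385)

(575, 1260, 1385)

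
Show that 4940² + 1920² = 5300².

Compute a² + b² = 4940² + 1920² = 24403600 + 3686400 = 28090000
Compute c² = 5300² = 28090000
Since 28090000 = 28090000, confirmed.

Yes, it is a Pythagorean triple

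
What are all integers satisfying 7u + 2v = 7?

Step 1: Compute gcd(7, 2) = 1.
Since 1 divides 7, solutions exist.

Step 2: Find a particular solution using extended Euclidean algorithm.
We get u₀ = 7, v₀ = -21.
Check: 7*7 + 2*-21 = 7 = 7 ✓

Step 3: Write the general solution.
u = 7 + (2/1)t = 7 + 2t
v = -21 - (7/1)t = -21 - 7t
for any integer t.

u = 7 + 2t, v = -21 - 7t for integer t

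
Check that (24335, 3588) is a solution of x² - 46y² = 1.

Compute x² = 24335² = 592192225
Compute 46y² = 46·3588² = 46·12873744 = 592192224
x² - 46y² = 592192225 - 592192224 = 1
Since this equals 1, (24335, 3588) is a solution.

Yes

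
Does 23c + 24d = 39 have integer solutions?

Step 1: Compute gcd(23, 24).
gcd(23, 24) = 1

Step 2: Check divisibility.
Does 1 divide 39? 39 = 1 x 39, so yes.

By the theorem on linear Diophantine equations, 23c + 24d = 39 has integer solutions if and only if gcd(23, 24) divides 39. Since 1 | 39, solutions exist.

Yes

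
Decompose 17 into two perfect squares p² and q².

We need to find integers p, q > 0 such that p² + q² = 17.
Trying p = 1: q² = 17 - 1² = 17 - 1 = 16
q = 4
Check: 1² + 4² = 1 + 16 = 17 ✓

17 = 1² + 4²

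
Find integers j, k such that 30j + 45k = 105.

Step 1: Check solvability.
gcd(30, 45) = 15
Since 15 divides 105, solutions exist.

Step 2: Apply extended Euclidean algorithm to find gcd.
We find integers such that 30*x0 + 45*y0 = 15

Step 3: Scale the particular solution.
Multiply by 105/15 = 7:
j = -7, k = 7

Step 4: Verify.
30*(-7) + 45*(7) = 105 = 105 ✓

j = -7, k = 7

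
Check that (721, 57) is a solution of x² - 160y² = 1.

Compute x² = 721² = 519841
Compute 160y² = 160·57² = 160·3249 = 519840
x² - 160y² = 519841 - 519840 = 1
Since this equals 1, (721, 57) is a solution.

Yes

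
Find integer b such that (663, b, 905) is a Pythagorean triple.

b² = c² - a² = 905² - 663² = 819025 - 439569 = 379456
b = sqrt(379456) = 616

616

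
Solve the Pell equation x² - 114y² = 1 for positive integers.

We seek the smallest positive integers (x, y) with x² - 114y² = 1, i.e., x² = 114y² + 1.
Try successive y values:
y = 1: x² = 114·1² + 1 = 115, not a perfect square
y = 2: x² = 114·2² + 1 = 457, not a perfect square
y = 3: x² = 114·3² + 1 = 1027, not a perfect square
... continuing the search (or via continued fractions) ...
y = 96: x² = 114·96² + 1 = 1050625, x = 1025 ✓

Verify: 1025² - 114·96² = 1050625 - 1050624 = 1 ✓

x = 1025, y = 96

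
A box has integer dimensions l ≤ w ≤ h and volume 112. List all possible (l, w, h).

Iterate l from 1 to ⌊112^(1/3)⌋. For each l dividing 112, iterate w ≥ l with w dividing 112/l, and set h = 112/(l·w).
Triples found (9): (1×1×112), (1×2×56), (1×4×28), (1×7×16), (1×8×14), (2×2×28), (2×4×14), (2×7×8), (4×4×7)

(1×1×112), (1×2×56), (1×4×28), (1×7×16), (1×8×14), (2×2×28), (2×4×14), (2×7×8), (4×4×7)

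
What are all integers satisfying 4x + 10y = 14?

Step 1: Compute gcd(4, 10) = 2.
Since 2 divides 14, solutions exist.

Step 2: Find a particular solution using extended Euclidean algorithm.
We get x₀ = -14, y₀ = 7.
Check: 4*-14 + 10*7 = 14 = 14 ✓

Step 3: Write the general solution.
x = -14 + (10/2)t = -14 + 5t
y = 7 - (4/2)t = 7 - 2t
for any integer t.

x = -14 + 5t, y = 7 - 2t for integer t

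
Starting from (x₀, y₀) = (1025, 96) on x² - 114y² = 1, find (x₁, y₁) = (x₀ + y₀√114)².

Solutions to x² - Dy² = 1 are generated by powers of (x₀ + y₀√D).
The next solution satisfies x₁ + y₁√114 = (x₀ + y₀√114)², giving:
x₁ = x₀² + 114y₀² = 1025² + 114·96² = 1050625 + 1050624 = 2101249
y₁ = 2x₀y₀ = 2·1025·96 = 196800

Verify: 2101249² - 114·196800² = 4415247360001 - 4415247360000 = 1 ✓

x = 2101249, y = 196800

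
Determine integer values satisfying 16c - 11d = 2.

Step 1: Check solvability.
gcd(16, 11) = 1
Since 1 divides 2, solutions exist.

Step 2: Apply extended Euclidean algorithm to find gcd.
We find integers such that 16*x0 + 11*y0 = 1

Step 3: Scale the particular solution.
Multiply by 2/1 = 2:
c = -4, d = -6

Step 4: Verify.
16*(-4) - 11*(-6) = 2 = 2 ✓

c = -4, d = -6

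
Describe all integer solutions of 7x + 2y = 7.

Step 1: Compute gcd(7, 2) = 1.
Since 1 divides 7, solutions exist.

Step 2: Find a particular solution using extended Euclidean algorithm.
We get x₀ = 7, y₀ = -21.
Check: 7*7 + 2*-21 = 7 = 7 ✓

Step 3: Write the general solution.
x = 7 + (2/1)t = 7 + 2t
y = -21 - (7/1)t = -21 - 7t
for any integer t.

x = 7 + 2t, y = -21 - 7t for integer t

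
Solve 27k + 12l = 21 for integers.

Step 1: Check solvability.
gcd(27, 12) = 3
Since 3 divides 21, solutions exist.

Step 2: Apply extended Euclidean algorithm to find gcd.
We find integers such that 27*x0 + 12*y0 = 3

Step 3: Scale the particular solution.
Multiply by 21/3 = 7:
k = 7, l = -14

Step 4: Verify.
27*(7) + 12*(-14) = 21 = 21 ✓

k = 7, l = -14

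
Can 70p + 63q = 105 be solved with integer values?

Step 1: Compute gcd(70, 63).
gcd(70, 63) = 7

Step 2: Check divisibility.
Does 7 divide 105? 105 = 7 x 15, so yes.

By the theorem on linear Diophantine equations, 70p + 63q = 105 has integer solutions if and only if gcd(70, 63) divides 105. Since 7 | 105, solutions exist.

Yes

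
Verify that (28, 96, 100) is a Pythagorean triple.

Compute a² + b²:
28² + 96² = 784 + 9216 = 10000
Compute c²:
100² = 10000
Since 10000 = 10000, it is a Pythagorean triple.

Yes, it is a Pythagorean triple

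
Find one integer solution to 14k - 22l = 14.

Step 1: Check solvability.
gcd(14, 22) = 2
Since 2 divides 14, solutions exist.

Step 2: Apply extended Euclidean algorithm to find gcd.
We find integers such that 14*x0 + 22*y0 = 2

Step 3: Scale the particular solution.
Multiply by 14/2 = 7:
k = -21, l = -14

Step 4: Verify.
14*(-21) - 22*(-14) = 14 = 14 ✓

k = -21, l = -14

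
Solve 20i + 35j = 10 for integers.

Step 1: Check solvability.
gcd(20, 35) = 5
Since 5 divides 10, solutions exist.

Step 2: Apply extended Euclidean algorithm to find gcd.
We find integers such that 20*x0 + 35*y0 = 5

Step 3: Scale the particular solution.
Multiply by 10/5 = 2:
i = 4, j = -2

Step 4: Verify.
20*(4) + 35*(-2) = 10 = 10 ✓

i = 4, j = -2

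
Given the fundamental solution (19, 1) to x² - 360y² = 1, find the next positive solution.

Solutions to x² - Dy² = 1 are generated by powers of (x₀ + y₀√D).
The next solution satisfies x₁ + y₁√360 = (x₀ + y₀√360)², giving:
x₁ = x₀² + 360y₀² = 19² + 360·1² = 361 + 360 = 721
y₁ = 2x₀y₀ = 2·19·1 = 38

Verify: 721² - 360·38² = 519841 - 519840 = 1 ✓

x = 721, y = 38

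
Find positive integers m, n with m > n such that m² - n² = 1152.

Factor: m² - n² = (m+n)(m-n) = 1152.
We need two factors of 1152 with the same parity.
Use m+n = 576 and m-n = 2 (product 576·2 = 1152).
Adding: 2m = 578, so m = 289.
Subtracting: 2n = 574, so n = 287.
Check: 289² - 287² = 83521 - 82369 = 1152 ✓

m = 289, n = 287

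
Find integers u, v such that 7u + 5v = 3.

Step 1: Check solvability.
gcd(7, 5) = 1
Since 1 divides 3, solutions exist.

Step 2: Apply extended Euclidean algorithm to find gcd.
We find integers such that 7*x0 + 5*y0 = 1

Step 3: Scale the particular solution.
Multiply by 3/1 = 3:
u = -6, v = 9

Step 4: Verify.
7*(-6) + 5*(9) = 3 = 3 ✓

u = -6, v = 9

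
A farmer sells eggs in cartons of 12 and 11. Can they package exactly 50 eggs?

We need non-negative a, b with 12a + 11b = 50.
gcd(12, 11) = 1 divides 50, but no a in [0, 4] gives non-negative b.

No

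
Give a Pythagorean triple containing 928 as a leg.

We need the other leg and hypotenuse such that 928² + x² = c².
Take x = 585, c = 1097: 928² + 585² = 861184 + 342225 = 1203409 = 1097² ✓
Triple: (585, 928, 1097)

(585, 928, 1097)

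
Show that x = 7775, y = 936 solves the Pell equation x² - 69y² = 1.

Compute x² = 7775² = 60450625
Compute 69y² = 69·936² = 69·876096 = 60450624
x² - 69y² = 60450625 - 60450624 = 1
Since this equals 1, (7775, 936) is a solution.

Yes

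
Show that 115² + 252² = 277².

Compute a² + b²:
115² + 252² = 13225 + 63504 = 76729
Compute c²:
277² = 76729
Since 76729 = 76729, it is a Pythagorean triple.

Yes, it is a Pythagorean triple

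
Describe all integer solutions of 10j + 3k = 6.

Step 1: Compute gcd(10, 3) = 1.
Since 1 divides 6, solutions exist.

Step 2: Find a particular solution using extended Euclidean algorithm.
We get j₀ = 6, k₀ = -18.
Check: 10*6 + 3*-18 = 6 = 6 ✓

Step 3: Write the general solution.
j = 6 + (3/1)t = 6 + 3t
k = -18 - (10/1)t = -18 - 10t
for any integer t.

j = 6 + 3t, k = -18 - 10t for integer t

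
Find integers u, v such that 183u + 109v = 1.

Step 1: Check solvability.
gcd(183, 109) = 1
Since 1 divides 1, solutions exist.

Step 2: Apply extended Euclidean algorithm to find gcd.
We find integers such that 183*x0 + 109*y0 = 1

Step 3: Scale the particular solution.
Multiply by 1/1 = 1:
u = 28, v = -47

Step 4: Verify.
183*(28) + 109*(-47) = 1 = 1 ✓

u = 28, v = -47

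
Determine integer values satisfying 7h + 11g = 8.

Step 1: Check solvability.
gcd(7, 11) = 1
Since 1 divides 8, solutions exist.

Step 2: Apply extended Euclidean algorithm to find gcd.
We find integers such that 7*x0 + 11*y0 = 1

Step 3: Scale the particular solution.
Multiply by 8/1 = 8:
h = -24, g = 16

Step 4: Verify.
7*(-24) + 11*(16) = 8 = 8 ✓

h = -24, g = 16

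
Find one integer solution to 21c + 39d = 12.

Step 1: Check solvability.
gcd(21, 39) = 3
Since 3 divides 12, solutions exist.

Step 2: Apply extended Euclidean algorithm to find gcd.
We find integers such that 21*x0 + 39*y0 = 3

Step 3: Scale the particular solution.
Multiply by 12/3 = 4:
c = 8, d = -4

Step 4: Verify.
21*(8) + 39*(-4) = 12 = 12 ✓

c = 8, d = -4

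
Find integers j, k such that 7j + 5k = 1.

Step 1: Check solvability.
gcd(7, 5) = 1
Since 1 divides 1, solutions exist.

Step 2: Apply extended Euclidean algorithm to find gcd.
We find integers such that 7*x0 + 5*y0 = 1

Step 3: Scale the particular solution.
Multiply by 1/1 = 1:
j = -2, k = 3

Step 4: Verify.
7*(-2) + 5*(3) = 1 = 1 ✓

j = -2, k = 3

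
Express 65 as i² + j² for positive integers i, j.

We need to find integers i, j > 0 such that i² + j² = 65.
Trying i = 1: j² = 65 - 1² = 65 - 1 = 64
j = 8
Check: 1² + 8² = 1 + 64 = 65 ✓

65 = 1² + 8²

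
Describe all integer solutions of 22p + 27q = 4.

Step 1: Compute gcd(22, 27) = 1.
Since 1 divides 4, solutions exist.

Step 2: Find a particular solution using extended Euclidean algorithm.
We get p₀ = -44, q₀ = 36.
Check: 22*-44 + 27*36 = 4 = 4 ✓

Step 3: Write the general solution.
p = -44 + (27/1)t = -44 + 27t
q = 36 - (22/1)t = 36 - 22t
for any integer t.

p = -44 + 27t, q = 36 - 22t for integer t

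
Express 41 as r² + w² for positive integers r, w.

We need to find integers r, w > 0 such that r² + w² = 41.
Trying r = 4: w² = 41 - 4² = 41 - 16 = 25
w = 5
Check: 4² + 5² = 16 + 25 = 41 ✓

41 = 4² + 5²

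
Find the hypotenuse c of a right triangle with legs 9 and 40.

c² = a² + b² = 9² + 40² = 81 + 1600 = 1681
c = sqrt(1681) = 41

41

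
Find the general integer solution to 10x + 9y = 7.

Step 1: Compute gcd(10, 9) = 1.
Since 1 divides 7, solutions exist.

Step 2: Find a particular solution using extended Euclidean algorithm.
We get x₀ = 7, y₀ = -7.
Check: 10*7 + 9*-7 = 7 = 7 ✓

Step 3: Write the general solution.
x = 7 + (9/1)t = 7 + 9t
y = -7 - (10/1)t = -7 - 10t
for any integer t.

x = 7 + 9t, y = -7 - 10t for integer t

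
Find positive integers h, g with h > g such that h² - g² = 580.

Factor: h² - g² = (h+g)(h-g) = 580.
We need two factors of 580 with the same parity.
Use h+g = 290 and h-g = 2 (product 290·2 = 580).
Adding: 2h = 292, so h = 146.
Subtracting: 2g = 288, so g = 144.
Check: 146² - 144² = 21316 - 20736 = 580 ✓

h = 146, g = 144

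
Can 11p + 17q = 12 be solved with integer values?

Step 1: Compute gcd(11, 17).
gcd(11, 17) = 1

Step 2: Check divisibility.
Does 1 divide 12? 12 = 1 x 12, so yes.

By the theorem on linear Diophantine equations, 11p + 17q = 12 has integer solutions if and only if gcd(11, 17) divides 12. Since 1 | 12, solutions exist.

Yes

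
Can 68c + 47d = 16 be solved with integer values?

Step 1: Compute gcd(68, 47).
gcd(68, 47) = 1

Step 2: Check divisibility.
Does 1 divide 16? 16 = 1 x 16, so yes.

By the theorem on linear Diophantine equations, 68c + 47d = 16 has integer solutions if and only if gcd(68, 47) divides 16. Since 1 | 16, solutions exist.

Yes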